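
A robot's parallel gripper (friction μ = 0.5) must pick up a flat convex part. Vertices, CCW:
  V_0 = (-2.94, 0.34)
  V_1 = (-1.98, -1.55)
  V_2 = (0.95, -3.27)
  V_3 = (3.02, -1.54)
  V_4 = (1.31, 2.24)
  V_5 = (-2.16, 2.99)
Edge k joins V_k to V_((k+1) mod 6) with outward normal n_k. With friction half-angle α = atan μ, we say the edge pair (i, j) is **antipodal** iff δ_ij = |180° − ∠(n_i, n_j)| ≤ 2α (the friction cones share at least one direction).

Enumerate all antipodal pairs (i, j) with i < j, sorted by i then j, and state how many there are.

α = atan 0.5 = 26.57°;  2α = 53.13°
n_0 = (-0.8916, -0.4529)
n_1 = (-0.5062, -0.8624)
n_2 = (+0.6413, -0.7673)
n_3 = (+0.9111, +0.4122)
n_4 = (+0.2113, +0.9774)
n_5 = (-0.9593, +0.2824)
  (0,1): δ = 147.34°  ·
  (0,2): δ = 77.04°  ·
  (0,3): δ = 2.59°  ✓
  (0,4): δ = 50.88°  ✓
  (0,5): δ = 136.67°  ·
  (1,2): δ = 109.70°  ·
  (1,3): δ = 35.24°  ✓
  (1,4): δ = 18.22°  ✓
  (1,5): δ = 104.01°  ·
  (2,3): δ = 105.55°  ·
  (2,4): δ = 52.08°  ✓
  (2,5): δ = 33.71°  ✓
  (3,4): δ = 126.54°  ·
  (3,5): δ = 40.74°  ✓
  (4,5): δ = 94.21°  ·
antipodal pairs: 7

count = 7; pairs: (0,3), (0,4), (1,3), (1,4), (2,4), (2,5), (3,5)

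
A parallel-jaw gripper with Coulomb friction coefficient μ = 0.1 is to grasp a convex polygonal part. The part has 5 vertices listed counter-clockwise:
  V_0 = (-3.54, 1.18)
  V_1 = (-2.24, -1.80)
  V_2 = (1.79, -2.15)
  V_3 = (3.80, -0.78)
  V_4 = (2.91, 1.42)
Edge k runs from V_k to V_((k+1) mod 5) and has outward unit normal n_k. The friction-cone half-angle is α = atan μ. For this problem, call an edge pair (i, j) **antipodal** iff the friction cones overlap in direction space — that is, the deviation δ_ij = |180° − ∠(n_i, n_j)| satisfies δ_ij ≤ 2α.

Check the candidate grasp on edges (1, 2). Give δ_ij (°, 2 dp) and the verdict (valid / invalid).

α = atan 0.1 = 5.71°;  2α = 11.42°
edge 1: e_1 = (+4.03, -0.35);  n_1 = (-0.0865, -0.9962)
edge 2: e_2 = (+2.01, +1.37);  n_2 = (+0.5632, -0.8263)
∠(n_1, n_2) = 39.24°
δ = |180° − 39.24°| = 140.76°
140.76° > 2α = 11.42°  →  invalid

δ = 140.76°, invalid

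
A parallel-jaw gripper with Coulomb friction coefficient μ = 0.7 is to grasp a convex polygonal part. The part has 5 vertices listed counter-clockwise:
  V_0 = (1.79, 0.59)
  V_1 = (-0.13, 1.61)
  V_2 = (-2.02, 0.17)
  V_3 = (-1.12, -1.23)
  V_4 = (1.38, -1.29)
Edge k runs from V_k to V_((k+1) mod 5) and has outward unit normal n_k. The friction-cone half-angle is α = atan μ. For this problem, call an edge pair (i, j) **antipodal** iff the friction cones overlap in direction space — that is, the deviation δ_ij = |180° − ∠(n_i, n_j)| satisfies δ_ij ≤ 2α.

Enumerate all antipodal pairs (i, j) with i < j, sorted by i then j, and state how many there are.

α = atan 0.7 = 34.99°;  2α = 69.98°
n_0 = (+0.4692, +0.8831)
n_1 = (-0.6060, +0.7954)
n_2 = (-0.8412, -0.5408)
n_3 = (-0.0240, -0.9997)
n_4 = (+0.9770, -0.2131)
  (0,1): δ = 114.72°  ·
  (0,2): δ = 29.29°  ✓
  (0,3): δ = 26.60°  ✓
  (0,4): δ = 105.68°  ·
  (1,2): δ = 94.57°  ·
  (1,3): δ = 38.68°  ✓
  (1,4): δ = 40.39°  ✓
  (2,3): δ = 124.11°  ·
  (2,4): δ = 45.04°  ✓
  (3,4): δ = 100.93°  ·
antipodal pairs: 5

count = 5; pairs: (0,2), (0,3), (1,3), (1,4), (2,4)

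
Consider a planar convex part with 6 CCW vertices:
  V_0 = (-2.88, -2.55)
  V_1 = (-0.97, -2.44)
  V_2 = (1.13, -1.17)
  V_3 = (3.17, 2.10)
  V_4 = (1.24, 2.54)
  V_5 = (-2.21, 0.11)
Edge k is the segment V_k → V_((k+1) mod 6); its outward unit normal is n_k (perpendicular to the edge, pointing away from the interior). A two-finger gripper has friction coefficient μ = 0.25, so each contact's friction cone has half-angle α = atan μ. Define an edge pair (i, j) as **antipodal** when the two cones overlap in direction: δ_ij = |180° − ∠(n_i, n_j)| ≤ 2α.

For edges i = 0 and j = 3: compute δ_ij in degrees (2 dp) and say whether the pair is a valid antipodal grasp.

α = atan 0.25 = 14.04°;  2α = 28.07°
edge 0: e_0 = (+1.91, +0.11);  n_0 = (+0.0575, -0.9983)
edge 3: e_3 = (-1.93, +0.44);  n_3 = (+0.2223, +0.9750)
∠(n_0, n_3) = 163.86°
δ = |180° − 163.86°| = 16.14°
16.14° ≤ 2α = 28.07°  →  valid

δ = 16.14°, valid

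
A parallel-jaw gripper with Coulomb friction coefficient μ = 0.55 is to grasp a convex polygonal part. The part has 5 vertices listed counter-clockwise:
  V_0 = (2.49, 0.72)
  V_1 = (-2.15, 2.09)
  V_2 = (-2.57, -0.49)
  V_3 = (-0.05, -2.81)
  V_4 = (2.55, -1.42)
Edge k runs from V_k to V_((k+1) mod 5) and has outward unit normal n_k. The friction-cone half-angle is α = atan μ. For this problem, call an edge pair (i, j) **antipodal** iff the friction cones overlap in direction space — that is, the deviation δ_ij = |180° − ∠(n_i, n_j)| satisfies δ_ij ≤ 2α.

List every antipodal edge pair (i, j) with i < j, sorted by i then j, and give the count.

α = atan 0.55 = 28.81°;  2α = 57.62°
n_0 = (+0.2832, +0.9591)
n_1 = (-0.9870, +0.1607)
n_2 = (-0.6773, -0.7357)
n_3 = (+0.4715, -0.8819)
n_4 = (+0.9996, +0.0280)
  (0,1): δ = 82.80°  ·
  (0,2): δ = 26.18°  ✓
  (0,3): δ = 44.58°  ✓
  (0,4): δ = 108.06°  ·
  (1,2): δ = 123.39°  ·
  (1,3): δ = 52.62°  ✓
  (1,4): δ = 10.85°  ✓
  (2,3): δ = 109.24°  ·
  (2,4): δ = 45.76°  ✓
  (3,4): δ = 116.52°  ·
antipodal pairs: 5

count = 5; pairs: (0,2), (0,3), (1,3), (1,4), (2,4)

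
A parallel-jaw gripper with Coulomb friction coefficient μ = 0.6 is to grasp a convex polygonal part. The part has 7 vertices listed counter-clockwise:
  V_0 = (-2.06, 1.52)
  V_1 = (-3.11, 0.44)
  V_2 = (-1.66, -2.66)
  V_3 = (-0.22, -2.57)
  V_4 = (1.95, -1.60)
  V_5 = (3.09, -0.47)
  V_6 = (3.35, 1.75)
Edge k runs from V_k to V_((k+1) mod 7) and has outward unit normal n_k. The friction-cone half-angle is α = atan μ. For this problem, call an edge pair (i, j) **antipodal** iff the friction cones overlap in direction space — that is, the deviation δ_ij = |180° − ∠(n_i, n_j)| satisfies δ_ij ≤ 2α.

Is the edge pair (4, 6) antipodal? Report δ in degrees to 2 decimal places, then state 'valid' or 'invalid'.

δ = 42.31°, valid

α = atan 0.6 = 30.96°;  2α = 61.93°
edge 4: e_4 = (+1.14, +1.13);  n_4 = (+0.7040, -0.7102)
edge 6: e_6 = (-5.41, -0.23);  n_6 = (-0.0425, +0.9991)
∠(n_4, n_6) = 137.69°
δ = |180° − 137.69°| = 42.31°
42.31° ≤ 2α = 61.93°  →  valid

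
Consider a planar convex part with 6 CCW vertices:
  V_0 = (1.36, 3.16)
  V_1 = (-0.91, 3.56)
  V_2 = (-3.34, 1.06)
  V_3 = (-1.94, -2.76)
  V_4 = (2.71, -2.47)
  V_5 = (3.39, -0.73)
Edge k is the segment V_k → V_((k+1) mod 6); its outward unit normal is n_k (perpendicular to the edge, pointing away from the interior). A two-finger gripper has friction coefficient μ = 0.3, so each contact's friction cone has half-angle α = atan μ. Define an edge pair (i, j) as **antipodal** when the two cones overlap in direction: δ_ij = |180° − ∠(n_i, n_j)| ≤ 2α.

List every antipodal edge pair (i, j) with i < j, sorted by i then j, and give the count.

α = atan 0.3 = 16.70°;  2α = 33.40°
n_0 = (+0.1735, +0.9848)
n_1 = (-0.7171, +0.6970)
n_2 = (-0.9389, -0.3441)
n_3 = (+0.0622, -0.9981)
n_4 = (+0.9314, -0.3640)
n_5 = (+0.8865, +0.4626)
  (0,1): δ = 124.19°  ·
  (0,2): δ = 59.88°  ·
  (0,3): δ = 13.56°  ✓
  (0,4): δ = 78.65°  ·
  (0,5): δ = 127.55°  ·
  (1,2): δ = 115.69°  ·
  (1,3): δ = 42.24°  ·
  (1,4): δ = 22.84°  ✓
  (1,5): δ = 71.74°  ·
  (2,3): δ = 106.56°  ·
  (2,4): δ = 41.47°  ·
  (2,5): δ = 7.43°  ✓
  (3,4): δ = 114.91°  ·
  (3,5): δ = 66.01°  ·
  (4,5): δ = 131.10°  ·
antipodal pairs: 3

count = 3; pairs: (0,3), (1,4), (2,5)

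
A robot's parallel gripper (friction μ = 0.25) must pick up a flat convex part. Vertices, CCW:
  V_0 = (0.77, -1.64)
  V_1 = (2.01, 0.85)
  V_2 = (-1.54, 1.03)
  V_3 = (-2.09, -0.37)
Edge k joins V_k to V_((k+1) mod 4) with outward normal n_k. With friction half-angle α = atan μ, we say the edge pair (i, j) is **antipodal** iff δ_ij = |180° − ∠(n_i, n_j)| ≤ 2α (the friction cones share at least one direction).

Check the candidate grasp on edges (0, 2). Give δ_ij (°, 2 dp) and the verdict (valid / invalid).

δ = 5.03°, valid

α = atan 0.25 = 14.04°;  2α = 28.07°
edge 0: e_0 = (+1.24, +2.49);  n_0 = (+0.8951, -0.4458)
edge 2: e_2 = (-0.55, -1.40);  n_2 = (-0.9308, +0.3657)
∠(n_0, n_2) = 174.97°
δ = |180° − 174.97°| = 5.03°
5.03° ≤ 2α = 28.07°  →  valid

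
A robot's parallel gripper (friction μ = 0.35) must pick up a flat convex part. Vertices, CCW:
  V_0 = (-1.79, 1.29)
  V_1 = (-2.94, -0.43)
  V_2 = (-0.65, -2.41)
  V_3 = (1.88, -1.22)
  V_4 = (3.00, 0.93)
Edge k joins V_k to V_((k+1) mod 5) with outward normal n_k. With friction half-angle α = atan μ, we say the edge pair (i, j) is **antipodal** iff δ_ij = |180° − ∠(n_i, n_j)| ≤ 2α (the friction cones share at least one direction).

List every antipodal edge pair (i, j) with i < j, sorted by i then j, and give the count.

α = atan 0.35 = 19.29°;  2α = 38.58°
n_0 = (-0.8313, +0.5558)
n_1 = (-0.6540, -0.7565)
n_2 = (+0.4256, -0.9049)
n_3 = (+0.8869, -0.4620)
n_4 = (+0.0749, +0.9972)
  (0,1): δ = 97.08°  ·
  (0,2): δ = 31.04°  ✓
  (0,3): δ = 6.25°  ✓
  (0,4): δ = 119.47°  ·
  (1,2): δ = 113.96°  ·
  (1,3): δ = 76.67°  ·
  (1,4): δ = 36.55°  ✓
  (2,3): δ = 142.71°  ·
  (2,4): δ = 29.49°  ✓
  (3,4): δ = 66.78°  ·
antipodal pairs: 4

count = 4; pairs: (0,2), (0,3), (1,4), (2,4)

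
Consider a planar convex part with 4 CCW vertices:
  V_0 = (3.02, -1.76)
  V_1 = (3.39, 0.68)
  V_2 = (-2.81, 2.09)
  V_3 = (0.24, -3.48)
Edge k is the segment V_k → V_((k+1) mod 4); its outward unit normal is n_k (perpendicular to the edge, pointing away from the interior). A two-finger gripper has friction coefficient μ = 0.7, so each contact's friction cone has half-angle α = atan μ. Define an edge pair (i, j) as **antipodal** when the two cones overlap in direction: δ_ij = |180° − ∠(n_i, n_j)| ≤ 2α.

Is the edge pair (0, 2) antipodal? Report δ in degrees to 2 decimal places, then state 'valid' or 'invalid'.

α = atan 0.7 = 34.99°;  2α = 69.98°
edge 0: e_0 = (+0.37, +2.44);  n_0 = (+0.9887, -0.1499)
edge 2: e_2 = (+3.05, -5.57);  n_2 = (-0.8771, -0.4803)
∠(n_0, n_2) = 142.67°
δ = |180° − 142.67°| = 37.33°
37.33° ≤ 2α = 69.98°  →  valid

δ = 37.33°, valid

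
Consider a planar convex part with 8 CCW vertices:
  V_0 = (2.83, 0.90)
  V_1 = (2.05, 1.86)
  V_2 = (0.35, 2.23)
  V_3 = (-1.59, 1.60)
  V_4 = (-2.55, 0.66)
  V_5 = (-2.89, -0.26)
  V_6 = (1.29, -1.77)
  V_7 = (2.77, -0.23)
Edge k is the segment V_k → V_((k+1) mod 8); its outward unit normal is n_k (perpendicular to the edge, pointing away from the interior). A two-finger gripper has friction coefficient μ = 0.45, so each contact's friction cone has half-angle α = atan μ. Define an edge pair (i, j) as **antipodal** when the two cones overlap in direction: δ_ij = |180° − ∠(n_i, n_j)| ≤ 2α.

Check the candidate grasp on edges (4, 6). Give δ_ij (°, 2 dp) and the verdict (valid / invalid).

δ = 23.58°, valid

α = atan 0.45 = 24.23°;  2α = 48.46°
edge 4: e_4 = (-0.34, -0.92);  n_4 = (-0.9380, +0.3467)
edge 6: e_6 = (+1.48, +1.54);  n_6 = (+0.7210, -0.6929)
∠(n_4, n_6) = 156.42°
δ = |180° − 156.42°| = 23.58°
23.58° ≤ 2α = 48.46°  →  valid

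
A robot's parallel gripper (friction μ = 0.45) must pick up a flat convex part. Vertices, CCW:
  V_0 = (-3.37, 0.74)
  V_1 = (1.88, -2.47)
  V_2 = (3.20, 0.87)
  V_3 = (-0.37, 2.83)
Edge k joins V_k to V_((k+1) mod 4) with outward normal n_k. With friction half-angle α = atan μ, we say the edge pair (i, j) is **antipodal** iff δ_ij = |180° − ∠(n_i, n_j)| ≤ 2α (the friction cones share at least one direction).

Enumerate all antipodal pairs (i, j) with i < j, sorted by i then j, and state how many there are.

count = 2; pairs: (0,2), (1,3)

α = atan 0.45 = 24.23°;  2α = 48.46°
n_0 = (-0.5216, -0.8532)
n_1 = (+0.9300, -0.3675)
n_2 = (+0.4813, +0.8766)
n_3 = (-0.5716, +0.8205)
  (0,1): δ = 80.12°  ·
  (0,2): δ = 2.68°  ✓
  (0,3): δ = 66.31°  ·
  (1,2): δ = 97.20°  ·
  (1,3): δ = 33.57°  ✓
  (2,3): δ = 116.37°  ·
antipodal pairs: 2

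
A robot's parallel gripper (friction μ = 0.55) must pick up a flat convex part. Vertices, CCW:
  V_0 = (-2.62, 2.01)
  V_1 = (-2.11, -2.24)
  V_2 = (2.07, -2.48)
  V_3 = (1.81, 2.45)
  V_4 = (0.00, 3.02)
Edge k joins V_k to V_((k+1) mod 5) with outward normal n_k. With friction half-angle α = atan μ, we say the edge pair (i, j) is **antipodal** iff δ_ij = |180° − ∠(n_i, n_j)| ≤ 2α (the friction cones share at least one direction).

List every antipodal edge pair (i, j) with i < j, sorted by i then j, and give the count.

count = 3; pairs: (0,2), (1,3), (1,4)

α = atan 0.55 = 28.81°;  2α = 57.62°
n_0 = (-0.9929, -0.1191)
n_1 = (-0.0573, -0.9984)
n_2 = (+0.9986, +0.0527)
n_3 = (+0.3004, +0.9538)
n_4 = (-0.3597, +0.9331)
  (0,1): δ = 100.13°  ·
  (0,2): δ = 3.82°  ✓
  (0,3): δ = 65.68°  ·
  (0,4): δ = 104.24°  ·
  (1,2): δ = 83.70°  ·
  (1,3): δ = 14.19°  ✓
  (1,4): δ = 24.37°  ✓
  (2,3): δ = 110.50°  ·
  (2,4): δ = 71.94°  ·
  (3,4): δ = 141.44°  ·
antipodal pairs: 3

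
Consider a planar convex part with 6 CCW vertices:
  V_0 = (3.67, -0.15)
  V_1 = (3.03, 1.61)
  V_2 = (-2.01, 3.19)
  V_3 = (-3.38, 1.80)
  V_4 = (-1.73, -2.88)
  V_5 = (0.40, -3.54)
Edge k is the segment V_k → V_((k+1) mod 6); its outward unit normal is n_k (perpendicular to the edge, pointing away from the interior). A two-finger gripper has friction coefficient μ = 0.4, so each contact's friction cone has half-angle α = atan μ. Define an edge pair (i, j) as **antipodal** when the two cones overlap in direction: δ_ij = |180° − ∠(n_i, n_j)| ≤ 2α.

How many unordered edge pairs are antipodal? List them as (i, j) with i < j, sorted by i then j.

count = 3; pairs: (0,3), (1,4), (2,5)

α = atan 0.4 = 21.80°;  2α = 43.60°
n_0 = (+0.9398, +0.3417)
n_1 = (+0.2991, +0.9542)
n_2 = (-0.7122, +0.7020)
n_3 = (-0.9431, -0.3325)
n_4 = (-0.2960, -0.9552)
n_5 = (+0.7197, -0.6943)
  (0,1): δ = 127.39°  ·
  (0,2): δ = 64.57°  ·
  (0,3): δ = 0.56°  ✓
  (0,4): δ = 52.80°  ·
  (0,5): δ = 116.05°  ·
  (1,2): δ = 117.18°  ·
  (1,3): δ = 53.17°  ·
  (1,4): δ = 0.19°  ✓
  (1,5): δ = 63.44°  ·
  (2,3): δ = 115.99°  ·
  (2,4): δ = 62.63°  ·
  (2,5): δ = 0.62°  ✓
  (3,4): δ = 126.64°  ·
  (3,5): δ = 63.39°  ·
  (4,5): δ = 116.75°  ·
antipodal pairs: 3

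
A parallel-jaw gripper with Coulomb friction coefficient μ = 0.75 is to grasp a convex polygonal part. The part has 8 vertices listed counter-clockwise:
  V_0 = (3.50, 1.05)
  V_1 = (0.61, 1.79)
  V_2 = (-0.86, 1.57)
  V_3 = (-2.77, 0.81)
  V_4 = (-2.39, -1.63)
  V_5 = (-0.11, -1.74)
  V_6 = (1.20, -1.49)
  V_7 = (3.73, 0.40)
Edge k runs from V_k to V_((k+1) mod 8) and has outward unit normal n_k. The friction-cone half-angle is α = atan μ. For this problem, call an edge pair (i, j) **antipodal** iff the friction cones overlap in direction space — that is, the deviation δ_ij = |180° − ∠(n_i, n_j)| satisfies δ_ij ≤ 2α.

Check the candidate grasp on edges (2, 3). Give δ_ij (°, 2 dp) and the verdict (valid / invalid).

α = atan 0.75 = 36.87°;  2α = 73.74°
edge 2: e_2 = (-1.91, -0.76);  n_2 = (-0.3697, +0.9291)
edge 3: e_3 = (+0.38, -2.44);  n_3 = (-0.9881, -0.1539)
∠(n_2, n_3) = 77.15°
δ = |180° − 77.15°| = 102.85°
102.85° > 2α = 73.74°  →  invalid

δ = 102.85°, invalid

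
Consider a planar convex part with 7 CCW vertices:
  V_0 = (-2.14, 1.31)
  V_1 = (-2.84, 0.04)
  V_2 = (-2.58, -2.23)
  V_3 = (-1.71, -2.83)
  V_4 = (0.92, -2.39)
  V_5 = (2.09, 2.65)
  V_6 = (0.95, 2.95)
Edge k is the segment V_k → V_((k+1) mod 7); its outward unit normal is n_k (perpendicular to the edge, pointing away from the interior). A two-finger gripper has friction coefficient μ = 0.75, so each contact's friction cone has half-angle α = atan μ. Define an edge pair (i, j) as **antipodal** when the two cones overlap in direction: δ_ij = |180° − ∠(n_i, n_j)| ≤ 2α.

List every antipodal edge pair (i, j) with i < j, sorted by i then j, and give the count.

α = atan 0.75 = 36.87°;  2α = 73.74°
n_0 = (-0.8758, +0.4827)
n_1 = (-0.9935, -0.1138)
n_2 = (-0.5677, -0.8232)
n_3 = (+0.1650, -0.9863)
n_4 = (+0.9741, -0.2261)
n_5 = (+0.2545, +0.9671)
n_6 = (-0.4688, +0.8833)
  (0,1): δ = 144.60°  ·
  (0,2): δ = 95.73°  ·
  (0,3): δ = 51.64°  ✓
  (0,4): δ = 15.79°  ✓
  (0,5): δ = 104.12°  ·
  (0,6): δ = 146.82°  ·
  (1,2): δ = 131.13°  ·
  (1,3): δ = 87.04°  ·
  (1,4): δ = 19.60°  ✓
  (1,5): δ = 68.72°  ✓
  (1,6): δ = 111.42°  ·
  (2,3): δ = 135.91°  ·
  (2,4): δ = 68.48°  ✓
  (2,5): δ = 19.85°  ✓
  (2,6): δ = 62.55°  ✓
  (3,4): δ = 112.57°  ·
  (3,5): δ = 24.24°  ✓
  (3,6): δ = 18.46°  ✓
  (4,5): δ = 91.67°  ·
  (4,6): δ = 48.97°  ✓
  (5,6): δ = 137.30°  ·
antipodal pairs: 10

count = 10; pairs: (0,3), (0,4), (1,4), (1,5), (2,4), (2,5), (2,6), (3,5), (3,6), (4,6)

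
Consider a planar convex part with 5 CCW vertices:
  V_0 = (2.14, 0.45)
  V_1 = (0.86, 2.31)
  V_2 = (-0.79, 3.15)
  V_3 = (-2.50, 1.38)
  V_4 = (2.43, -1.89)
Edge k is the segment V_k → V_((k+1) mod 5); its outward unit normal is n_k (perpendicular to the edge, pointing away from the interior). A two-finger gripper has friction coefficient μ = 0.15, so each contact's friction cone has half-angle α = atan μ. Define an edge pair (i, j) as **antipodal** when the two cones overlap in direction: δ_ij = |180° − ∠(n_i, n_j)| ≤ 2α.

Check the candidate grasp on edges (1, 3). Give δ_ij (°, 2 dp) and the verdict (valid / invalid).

α = atan 0.15 = 8.53°;  2α = 17.06°
edge 1: e_1 = (-1.65, +0.84);  n_1 = (+0.4537, +0.8912)
edge 3: e_3 = (+4.93, -3.27);  n_3 = (-0.5527, -0.8333)
∠(n_1, n_3) = 173.42°
δ = |180° − 173.42°| = 6.58°
6.58° ≤ 2α = 17.06°  →  valid

δ = 6.58°, valid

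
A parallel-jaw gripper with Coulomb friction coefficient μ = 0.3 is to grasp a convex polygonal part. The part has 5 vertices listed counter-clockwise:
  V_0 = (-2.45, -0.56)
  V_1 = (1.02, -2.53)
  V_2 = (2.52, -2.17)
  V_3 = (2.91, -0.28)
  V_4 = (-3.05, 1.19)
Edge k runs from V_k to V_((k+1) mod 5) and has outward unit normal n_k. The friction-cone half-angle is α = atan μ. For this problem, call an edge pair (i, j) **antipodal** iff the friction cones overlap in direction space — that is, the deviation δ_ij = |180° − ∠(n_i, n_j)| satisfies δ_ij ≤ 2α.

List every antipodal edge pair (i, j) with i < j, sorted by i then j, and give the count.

count = 3; pairs: (0,3), (1,3), (2,4)

α = atan 0.3 = 16.70°;  2α = 33.40°
n_0 = (-0.4937, -0.8696)
n_1 = (+0.2334, -0.9724)
n_2 = (+0.9794, -0.2021)
n_3 = (+0.2395, +0.9709)
n_4 = (-0.9459, -0.3243)
  (0,1): δ = 136.92°  ·
  (0,2): δ = 72.07°  ·
  (0,3): δ = 15.73°  ✓
  (0,4): δ = 138.51°  ·
  (1,2): δ = 115.16°  ·
  (1,3): δ = 27.35°  ✓
  (1,4): δ = 95.43°  ·
  (2,3): δ = 92.20°  ·
  (2,4): δ = 30.58°  ✓
  (3,4): δ = 57.22°  ·
antipodal pairs: 3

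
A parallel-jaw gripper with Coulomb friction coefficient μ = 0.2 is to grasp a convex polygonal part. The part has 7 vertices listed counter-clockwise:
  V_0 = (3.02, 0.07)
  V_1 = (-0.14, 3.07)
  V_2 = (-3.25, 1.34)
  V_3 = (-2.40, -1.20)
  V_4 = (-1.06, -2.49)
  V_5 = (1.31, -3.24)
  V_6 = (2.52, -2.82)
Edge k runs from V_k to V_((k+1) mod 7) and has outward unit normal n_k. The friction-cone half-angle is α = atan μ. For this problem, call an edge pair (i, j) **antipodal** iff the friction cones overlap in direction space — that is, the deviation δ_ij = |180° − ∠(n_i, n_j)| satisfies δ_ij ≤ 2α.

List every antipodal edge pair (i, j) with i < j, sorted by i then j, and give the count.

α = atan 0.2 = 11.31°;  2α = 22.62°
n_0 = (+0.6885, +0.7252)
n_1 = (-0.4861, +0.8739)
n_2 = (-0.9483, -0.3173)
n_3 = (-0.6935, -0.7204)
n_4 = (-0.3017, -0.9534)
n_5 = (+0.3279, -0.9447)
n_6 = (+0.9854, -0.1705)
  (0,1): δ = 107.40°  ·
  (0,2): δ = 27.99°  ·
  (0,3): δ = 0.40°  ✓
  (0,4): δ = 25.95°  ·
  (0,5): δ = 62.65°  ·
  (0,6): δ = 123.70°  ·
  (1,2): δ = 100.58°  ·
  (1,3): δ = 73.00°  ·
  (1,4): δ = 46.65°  ·
  (1,5): δ = 9.94°  ✓
  (1,6): δ = 51.10°  ·
  (2,3): δ = 152.41°  ·
  (2,4): δ = 126.06°  ·
  (2,5): δ = 89.36°  ·
  (2,6): δ = 28.32°  ·
  (3,4): δ = 153.65°  ·
  (3,5): δ = 116.95°  ·
  (3,6): δ = 55.90°  ·
  (4,5): δ = 143.30°  ·
  (4,6): δ = 82.26°  ·
  (5,6): δ = 118.96°  ·
antipodal pairs: 2

count = 2; pairs: (0,3), (1,5)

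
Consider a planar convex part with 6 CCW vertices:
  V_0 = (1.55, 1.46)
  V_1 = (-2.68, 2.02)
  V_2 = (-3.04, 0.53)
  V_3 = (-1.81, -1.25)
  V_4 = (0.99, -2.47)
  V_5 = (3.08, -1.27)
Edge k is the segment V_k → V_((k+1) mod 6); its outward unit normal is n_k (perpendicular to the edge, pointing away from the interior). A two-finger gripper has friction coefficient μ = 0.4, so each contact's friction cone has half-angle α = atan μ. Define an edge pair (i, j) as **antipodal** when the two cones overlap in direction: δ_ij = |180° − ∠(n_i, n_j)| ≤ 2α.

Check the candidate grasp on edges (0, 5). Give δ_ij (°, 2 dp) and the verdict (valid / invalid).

δ = 126.81°, invalid

α = atan 0.4 = 21.80°;  2α = 43.60°
edge 0: e_0 = (-4.23, +0.56);  n_0 = (+0.1312, +0.9914)
edge 5: e_5 = (-1.53, +2.73);  n_5 = (+0.8723, +0.4889)
∠(n_0, n_5) = 53.19°
δ = |180° − 53.19°| = 126.81°
126.81° > 2α = 43.60°  →  invalid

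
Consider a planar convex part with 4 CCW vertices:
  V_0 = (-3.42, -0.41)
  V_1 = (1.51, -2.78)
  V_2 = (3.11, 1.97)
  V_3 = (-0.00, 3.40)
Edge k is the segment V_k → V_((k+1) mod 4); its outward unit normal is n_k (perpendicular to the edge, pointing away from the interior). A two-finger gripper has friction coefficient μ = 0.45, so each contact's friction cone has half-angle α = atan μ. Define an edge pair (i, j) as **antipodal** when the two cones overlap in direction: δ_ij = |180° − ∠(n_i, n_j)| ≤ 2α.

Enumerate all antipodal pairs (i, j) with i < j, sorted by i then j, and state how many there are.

α = atan 0.45 = 24.23°;  2α = 48.46°
n_0 = (-0.4333, -0.9013)
n_1 = (+0.9477, -0.3192)
n_2 = (+0.4178, +0.9086)
n_3 = (-0.7442, +0.6680)
  (0,1): δ = 82.94°  ·
  (0,2): δ = 0.98°  ✓
  (0,3): δ = 73.76°  ·
  (1,2): δ = 96.08°  ·
  (1,3): δ = 23.30°  ✓
  (2,3): δ = 107.22°  ·
antipodal pairs: 2

count = 2; pairs: (0,2), (1,3)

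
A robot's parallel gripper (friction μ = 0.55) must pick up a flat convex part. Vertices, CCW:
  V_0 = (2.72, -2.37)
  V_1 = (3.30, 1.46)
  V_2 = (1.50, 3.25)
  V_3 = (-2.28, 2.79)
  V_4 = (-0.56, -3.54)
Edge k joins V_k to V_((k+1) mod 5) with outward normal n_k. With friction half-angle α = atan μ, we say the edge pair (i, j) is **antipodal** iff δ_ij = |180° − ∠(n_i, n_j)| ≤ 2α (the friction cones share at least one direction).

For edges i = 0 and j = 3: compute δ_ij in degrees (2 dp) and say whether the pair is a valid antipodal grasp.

α = atan 0.55 = 28.81°;  2α = 57.62°
edge 0: e_0 = (+0.58, +3.83);  n_0 = (+0.9887, -0.1497)
edge 3: e_3 = (+1.72, -6.33);  n_3 = (-0.9650, -0.2622)
∠(n_0, n_3) = 156.19°
δ = |180° − 156.19°| = 23.81°
23.81° ≤ 2α = 57.62°  →  valid

δ = 23.81°, valid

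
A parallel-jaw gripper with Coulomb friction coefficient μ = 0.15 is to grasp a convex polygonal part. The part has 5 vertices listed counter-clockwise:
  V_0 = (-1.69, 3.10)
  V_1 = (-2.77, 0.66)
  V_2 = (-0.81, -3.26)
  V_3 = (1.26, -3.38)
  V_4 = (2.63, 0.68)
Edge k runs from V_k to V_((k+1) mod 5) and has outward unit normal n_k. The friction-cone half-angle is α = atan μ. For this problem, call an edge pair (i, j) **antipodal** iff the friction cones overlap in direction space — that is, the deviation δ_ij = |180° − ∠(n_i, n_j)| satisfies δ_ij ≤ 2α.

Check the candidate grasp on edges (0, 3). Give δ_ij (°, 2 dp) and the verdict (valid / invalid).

α = atan 0.15 = 8.53°;  2α = 17.06°
edge 0: e_0 = (-1.08, -2.44);  n_0 = (-0.9144, +0.4047)
edge 3: e_3 = (+1.37, +4.06);  n_3 = (+0.9475, -0.3197)
∠(n_0, n_3) = 174.77°
δ = |180° − 174.77°| = 5.23°
5.23° ≤ 2α = 17.06°  →  valid

δ = 5.23°, valid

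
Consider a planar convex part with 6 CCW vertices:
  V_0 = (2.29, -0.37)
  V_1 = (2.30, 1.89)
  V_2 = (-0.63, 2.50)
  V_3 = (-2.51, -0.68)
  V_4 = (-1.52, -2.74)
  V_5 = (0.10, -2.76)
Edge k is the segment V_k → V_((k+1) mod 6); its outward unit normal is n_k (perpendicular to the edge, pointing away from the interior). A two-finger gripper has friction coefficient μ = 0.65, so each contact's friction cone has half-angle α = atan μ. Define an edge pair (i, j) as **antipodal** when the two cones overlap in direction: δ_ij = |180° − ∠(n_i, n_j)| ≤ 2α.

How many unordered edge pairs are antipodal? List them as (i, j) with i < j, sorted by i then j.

α = atan 0.65 = 33.02°;  2α = 66.05°
n_0 = (+1.0000, -0.0044)
n_1 = (+0.2038, +0.9790)
n_2 = (-0.8608, +0.5089)
n_3 = (-0.9013, -0.4332)
n_4 = (-0.0123, -0.9999)
n_5 = (+0.7373, -0.6756)
  (0,1): δ = 101.51°  ·
  (0,2): δ = 30.34°  ✓
  (0,3): δ = 25.92°  ✓
  (0,4): δ = 89.55°  ·
  (0,5): δ = 137.75°  ·
  (1,2): δ = 108.83°  ·
  (1,3): δ = 52.57°  ✓
  (1,4): δ = 11.05°  ✓
  (1,5): δ = 59.26°  ✓
  (2,3): δ = 123.74°  ·
  (2,4): δ = 60.12°  ✓
  (2,5): δ = 11.91°  ✓
  (3,4): δ = 116.38°  ·
  (3,5): δ = 68.17°  ·
  (4,5): δ = 131.79°  ·
antipodal pairs: 7

count = 7; pairs: (0,2), (0,3), (1,3), (1,4), (1,5), (2,4), (2,5)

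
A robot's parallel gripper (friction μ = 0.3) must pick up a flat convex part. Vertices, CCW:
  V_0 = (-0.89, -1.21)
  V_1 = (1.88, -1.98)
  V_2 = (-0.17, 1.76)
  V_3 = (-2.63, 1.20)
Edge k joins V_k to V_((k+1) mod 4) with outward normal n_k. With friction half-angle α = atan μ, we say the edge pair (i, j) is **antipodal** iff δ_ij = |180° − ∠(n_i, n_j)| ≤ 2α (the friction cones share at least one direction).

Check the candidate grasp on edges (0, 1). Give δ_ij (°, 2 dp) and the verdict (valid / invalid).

δ = 45.74°, invalid

α = atan 0.3 = 16.70°;  2α = 33.40°
edge 0: e_0 = (+2.77, -0.77);  n_0 = (-0.2678, -0.9635)
edge 1: e_1 = (-2.05, +3.74);  n_1 = (+0.8769, +0.4807)
∠(n_0, n_1) = 134.26°
δ = |180° − 134.26°| = 45.74°
45.74° > 2α = 33.40°  →  invalid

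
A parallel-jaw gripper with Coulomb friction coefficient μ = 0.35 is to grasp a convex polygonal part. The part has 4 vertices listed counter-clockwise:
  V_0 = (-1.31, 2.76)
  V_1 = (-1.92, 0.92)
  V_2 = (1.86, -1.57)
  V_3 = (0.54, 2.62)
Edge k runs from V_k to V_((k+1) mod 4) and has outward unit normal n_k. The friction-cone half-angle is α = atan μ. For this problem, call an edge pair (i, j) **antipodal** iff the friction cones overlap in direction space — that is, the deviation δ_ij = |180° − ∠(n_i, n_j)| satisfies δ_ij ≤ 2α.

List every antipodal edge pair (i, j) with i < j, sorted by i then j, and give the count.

α = atan 0.35 = 19.29°;  2α = 38.58°
n_0 = (-0.9492, +0.3147)
n_1 = (-0.5501, -0.8351)
n_2 = (+0.9538, +0.3005)
n_3 = (+0.0755, +0.9971)
  (0,1): δ = 105.03°  ·
  (0,2): δ = 35.83°  ✓
  (0,3): δ = 104.01°  ·
  (1,2): δ = 39.14°  ·
  (1,3): δ = 29.05°  ✓
  (2,3): δ = 111.81°  ·
antipodal pairs: 2

count = 2; pairs: (0,2), (1,3)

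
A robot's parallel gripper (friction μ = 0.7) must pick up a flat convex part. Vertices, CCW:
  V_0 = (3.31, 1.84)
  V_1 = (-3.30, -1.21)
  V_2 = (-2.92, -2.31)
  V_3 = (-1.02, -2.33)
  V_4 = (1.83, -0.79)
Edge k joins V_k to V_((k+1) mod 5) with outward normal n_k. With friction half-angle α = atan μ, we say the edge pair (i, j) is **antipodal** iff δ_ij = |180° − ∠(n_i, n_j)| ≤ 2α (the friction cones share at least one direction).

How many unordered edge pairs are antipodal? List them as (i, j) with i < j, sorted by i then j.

α = atan 0.7 = 34.99°;  2α = 69.98°
n_0 = (-0.4190, +0.9080)
n_1 = (-0.9452, -0.3265)
n_2 = (-0.0105, -0.9999)
n_3 = (+0.4754, -0.8798)
n_4 = (+0.8715, -0.4904)
  (0,1): δ = 95.71°  ·
  (0,2): δ = 25.37°  ✓
  (0,3): δ = 3.61°  ✓
  (0,4): δ = 35.86°  ✓
  (1,2): δ = 109.66°  ·
  (1,3): δ = 80.67°  ·
  (1,4): δ = 48.43°  ✓
  (2,3): δ = 151.01°  ·
  (2,4): δ = 118.77°  ·
  (3,4): δ = 147.75°  ·
antipodal pairs: 4

count = 4; pairs: (0,2), (0,3), (0,4), (1,4)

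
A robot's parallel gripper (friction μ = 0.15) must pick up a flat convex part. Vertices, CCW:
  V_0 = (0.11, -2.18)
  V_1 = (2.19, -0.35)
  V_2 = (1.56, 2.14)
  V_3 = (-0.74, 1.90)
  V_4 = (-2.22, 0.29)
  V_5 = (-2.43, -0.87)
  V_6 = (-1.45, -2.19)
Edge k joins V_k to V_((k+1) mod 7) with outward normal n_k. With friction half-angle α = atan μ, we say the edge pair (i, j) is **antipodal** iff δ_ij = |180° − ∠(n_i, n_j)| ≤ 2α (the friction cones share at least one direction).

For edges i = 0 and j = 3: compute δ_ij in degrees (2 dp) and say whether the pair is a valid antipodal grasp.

δ = 6.07°, valid

α = atan 0.15 = 8.53°;  2α = 17.06°
edge 0: e_0 = (+2.08, +1.83);  n_0 = (+0.6605, -0.7508)
edge 3: e_3 = (-1.48, -1.61);  n_3 = (-0.7362, +0.6768)
∠(n_0, n_3) = 173.93°
δ = |180° − 173.93°| = 6.07°
6.07° ≤ 2α = 17.06°  →  valid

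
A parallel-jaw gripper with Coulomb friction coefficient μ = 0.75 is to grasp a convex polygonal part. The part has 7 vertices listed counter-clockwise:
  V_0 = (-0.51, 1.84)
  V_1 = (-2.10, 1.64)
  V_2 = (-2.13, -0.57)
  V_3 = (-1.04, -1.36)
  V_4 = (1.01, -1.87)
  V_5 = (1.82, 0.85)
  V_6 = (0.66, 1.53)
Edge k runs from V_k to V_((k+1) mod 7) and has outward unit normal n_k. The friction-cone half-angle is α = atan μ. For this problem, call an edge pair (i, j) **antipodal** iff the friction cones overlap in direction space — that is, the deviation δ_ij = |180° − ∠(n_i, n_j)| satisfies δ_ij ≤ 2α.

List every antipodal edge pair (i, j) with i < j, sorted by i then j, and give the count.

count = 10; pairs: (0,2), (0,3), (0,4), (1,4), (1,5), (2,4), (2,5), (2,6), (3,5), (3,6)

α = atan 0.75 = 36.87°;  2α = 73.74°
n_0 = (-0.1248, +0.9922)
n_1 = (-0.9999, +0.0136)
n_2 = (-0.5868, -0.8097)
n_3 = (-0.2414, -0.9704)
n_4 = (+0.9584, -0.2854)
n_5 = (+0.5057, +0.8627)
n_6 = (+0.2561, +0.9666)
  (0,1): δ = 97.95°  ·
  (0,2): δ = 43.10°  ✓
  (0,3): δ = 21.14°  ✓
  (0,4): δ = 66.25°  ✓
  (0,5): δ = 142.45°  ·
  (0,6): δ = 157.99°  ·
  (1,2): δ = 125.16°  ·
  (1,3): δ = 103.19°  ·
  (1,4): δ = 15.81°  ✓
  (1,5): δ = 60.40°  ✓
  (1,6): δ = 75.94°  ·
  (2,3): δ = 158.04°  ·
  (2,4): δ = 70.65°  ✓
  (2,5): δ = 5.55°  ✓
  (2,6): δ = 21.09°  ✓
  (3,4): δ = 92.61°  ·
  (3,5): δ = 16.41°  ✓
  (3,6): δ = 0.87°  ✓
  (4,5): δ = 103.80°  ·
  (4,6): δ = 88.26°  ·
  (5,6): δ = 164.46°  ·
antipodal pairs: 10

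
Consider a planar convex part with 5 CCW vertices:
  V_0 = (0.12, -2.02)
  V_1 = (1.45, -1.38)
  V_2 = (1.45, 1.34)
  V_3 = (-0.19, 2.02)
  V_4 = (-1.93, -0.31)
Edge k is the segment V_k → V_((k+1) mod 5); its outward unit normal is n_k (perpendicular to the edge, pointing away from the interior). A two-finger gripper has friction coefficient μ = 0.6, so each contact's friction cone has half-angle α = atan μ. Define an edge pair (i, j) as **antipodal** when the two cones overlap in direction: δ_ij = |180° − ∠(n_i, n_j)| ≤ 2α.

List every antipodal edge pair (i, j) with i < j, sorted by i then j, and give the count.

count = 5; pairs: (0,2), (0,3), (1,3), (1,4), (2,4)

α = atan 0.6 = 30.96°;  2α = 61.93°
n_0 = (+0.4336, -0.9011)
n_1 = (+1.0000, -0.0000)
n_2 = (+0.3830, +0.9237)
n_3 = (-0.8012, +0.5983)
n_4 = (-0.6406, -0.7679)
  (0,1): δ = 115.70°  ·
  (0,2): δ = 48.22°  ✓
  (0,3): δ = 27.55°  ✓
  (0,4): δ = 114.47°  ·
  (1,2): δ = 112.52°  ·
  (1,3): δ = 36.75°  ✓
  (1,4): δ = 50.17°  ✓
  (2,3): δ = 104.23°  ·
  (2,4): δ = 17.31°  ✓
  (3,4): δ = 93.08°  ·
antipodal pairs: 5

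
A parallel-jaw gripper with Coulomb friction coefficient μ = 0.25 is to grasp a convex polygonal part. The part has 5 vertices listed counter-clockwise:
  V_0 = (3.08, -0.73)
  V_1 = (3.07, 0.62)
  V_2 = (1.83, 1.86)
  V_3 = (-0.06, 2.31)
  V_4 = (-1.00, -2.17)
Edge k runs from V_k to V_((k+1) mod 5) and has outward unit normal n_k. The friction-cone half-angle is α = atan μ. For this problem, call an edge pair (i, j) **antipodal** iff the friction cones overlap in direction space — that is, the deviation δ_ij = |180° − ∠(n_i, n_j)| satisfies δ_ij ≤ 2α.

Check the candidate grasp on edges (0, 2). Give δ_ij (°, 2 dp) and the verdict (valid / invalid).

δ = 103.82°, invalid

α = atan 0.25 = 14.04°;  2α = 28.07°
edge 0: e_0 = (-0.01, +1.35);  n_0 = (+1.0000, +0.0074)
edge 2: e_2 = (-1.89, +0.45);  n_2 = (+0.2316, +0.9728)
∠(n_0, n_2) = 76.18°
δ = |180° − 76.18°| = 103.82°
103.82° > 2α = 28.07°  →  invalid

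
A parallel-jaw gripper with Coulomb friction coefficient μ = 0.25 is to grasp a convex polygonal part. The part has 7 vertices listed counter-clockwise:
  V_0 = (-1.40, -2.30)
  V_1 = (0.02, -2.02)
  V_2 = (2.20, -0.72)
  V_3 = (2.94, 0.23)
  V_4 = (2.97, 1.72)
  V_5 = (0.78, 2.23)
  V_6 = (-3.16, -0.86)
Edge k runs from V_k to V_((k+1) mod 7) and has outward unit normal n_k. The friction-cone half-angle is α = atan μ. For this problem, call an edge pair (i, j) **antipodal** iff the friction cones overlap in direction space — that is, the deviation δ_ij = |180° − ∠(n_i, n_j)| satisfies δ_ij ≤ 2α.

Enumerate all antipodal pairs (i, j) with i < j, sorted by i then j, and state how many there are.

count = 5; pairs: (0,4), (0,5), (1,5), (2,5), (4,6)

α = atan 0.25 = 14.04°;  2α = 28.07°
n_0 = (+0.1935, -0.9811)
n_1 = (+0.5122, -0.8589)
n_2 = (+0.7889, -0.6145)
n_3 = (+0.9998, -0.0201)
n_4 = (+0.2268, +0.9739)
n_5 = (-0.6171, +0.7869)
n_6 = (-0.6332, -0.7740)
  (0,1): δ = 160.35°  ·
  (0,2): δ = 139.07°  ·
  (0,3): δ = 102.31°  ·
  (0,4): δ = 24.26°  ✓
  (0,5): δ = 26.95°  ✓
  (0,6): δ = 129.56°  ·
  (1,2): δ = 158.73°  ·
  (1,3): δ = 121.96°  ·
  (1,4): δ = 43.92°  ·
  (1,5): δ = 7.30°  ✓
  (1,6): δ = 109.90°  ·
  (2,3): δ = 143.24°  ·
  (2,4): δ = 65.19°  ·
  (2,5): δ = 13.98°  ✓
  (2,6): δ = 88.63°  ·
  (3,4): δ = 101.96°  ·
  (3,5): δ = 50.74°  ·
  (3,6): δ = 51.86°  ·
  (4,5): δ = 128.78°  ·
  (4,6): δ = 26.18°  ✓
  (5,6): δ = 77.40°  ·
antipodal pairs: 5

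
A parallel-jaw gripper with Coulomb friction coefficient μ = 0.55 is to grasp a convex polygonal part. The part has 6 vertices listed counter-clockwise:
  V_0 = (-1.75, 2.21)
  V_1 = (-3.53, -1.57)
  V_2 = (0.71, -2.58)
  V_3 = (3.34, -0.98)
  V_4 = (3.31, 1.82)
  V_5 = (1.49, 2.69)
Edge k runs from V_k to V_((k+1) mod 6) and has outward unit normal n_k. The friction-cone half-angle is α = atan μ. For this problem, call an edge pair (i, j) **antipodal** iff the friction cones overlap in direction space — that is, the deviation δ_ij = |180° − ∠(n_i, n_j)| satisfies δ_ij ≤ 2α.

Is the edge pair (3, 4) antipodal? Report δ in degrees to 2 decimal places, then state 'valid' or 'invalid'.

α = atan 0.55 = 28.81°;  2α = 57.62°
edge 3: e_3 = (-0.03, +2.80);  n_3 = (+0.9999, +0.0107)
edge 4: e_4 = (-1.82, +0.87);  n_4 = (+0.4313, +0.9022)
∠(n_3, n_4) = 63.84°
δ = |180° − 63.84°| = 116.16°
116.16° > 2α = 57.62°  →  invalid

δ = 116.16°, invalid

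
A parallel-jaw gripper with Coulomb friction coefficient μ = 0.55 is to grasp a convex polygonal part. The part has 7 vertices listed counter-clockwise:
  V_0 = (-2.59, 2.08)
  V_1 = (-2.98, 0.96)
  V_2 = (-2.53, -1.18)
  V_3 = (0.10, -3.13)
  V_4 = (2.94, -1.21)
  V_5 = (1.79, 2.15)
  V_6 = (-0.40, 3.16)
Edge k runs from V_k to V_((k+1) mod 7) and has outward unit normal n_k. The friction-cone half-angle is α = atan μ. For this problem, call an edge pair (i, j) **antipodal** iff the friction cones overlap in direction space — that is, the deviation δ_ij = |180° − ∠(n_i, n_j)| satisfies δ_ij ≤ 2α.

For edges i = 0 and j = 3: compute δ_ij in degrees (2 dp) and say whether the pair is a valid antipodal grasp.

δ = 36.74°, valid

α = atan 0.55 = 28.81°;  2α = 57.62°
edge 0: e_0 = (-0.39, -1.12);  n_0 = (-0.9444, +0.3288)
edge 3: e_3 = (+2.84, +1.92);  n_3 = (+0.5601, -0.8284)
∠(n_0, n_3) = 143.26°
δ = |180° − 143.26°| = 36.74°
36.74° ≤ 2α = 57.62°  →  valid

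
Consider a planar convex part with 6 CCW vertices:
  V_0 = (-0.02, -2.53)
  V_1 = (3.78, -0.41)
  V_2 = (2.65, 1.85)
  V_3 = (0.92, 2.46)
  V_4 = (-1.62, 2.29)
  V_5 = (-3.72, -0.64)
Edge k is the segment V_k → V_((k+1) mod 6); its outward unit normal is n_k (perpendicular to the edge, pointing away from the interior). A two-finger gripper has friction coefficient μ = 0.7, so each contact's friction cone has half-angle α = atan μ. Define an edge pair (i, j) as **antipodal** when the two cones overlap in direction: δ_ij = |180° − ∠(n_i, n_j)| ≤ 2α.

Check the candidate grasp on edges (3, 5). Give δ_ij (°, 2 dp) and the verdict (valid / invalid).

α = atan 0.7 = 34.99°;  2α = 69.98°
edge 3: e_3 = (-2.54, -0.17);  n_3 = (-0.0668, +0.9978)
edge 5: e_5 = (+3.70, -1.89);  n_5 = (-0.4549, -0.8905)
∠(n_3, n_5) = 149.11°
δ = |180° − 149.11°| = 30.89°
30.89° ≤ 2α = 69.98°  →  valid

δ = 30.89°, valid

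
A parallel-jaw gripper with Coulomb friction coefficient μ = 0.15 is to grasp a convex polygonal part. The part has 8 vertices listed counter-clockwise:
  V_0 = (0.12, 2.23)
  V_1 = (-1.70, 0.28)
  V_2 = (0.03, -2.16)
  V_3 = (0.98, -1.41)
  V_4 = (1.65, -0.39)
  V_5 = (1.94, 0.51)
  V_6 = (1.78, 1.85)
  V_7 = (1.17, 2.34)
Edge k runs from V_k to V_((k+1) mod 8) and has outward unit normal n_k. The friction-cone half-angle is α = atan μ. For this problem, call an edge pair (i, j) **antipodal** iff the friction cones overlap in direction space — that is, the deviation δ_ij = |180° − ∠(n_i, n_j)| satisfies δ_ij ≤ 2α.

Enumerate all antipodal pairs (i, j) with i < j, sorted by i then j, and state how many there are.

count = 3; pairs: (0,2), (0,3), (1,6)

α = atan 0.15 = 8.53°;  2α = 17.06°
n_0 = (-0.7311, +0.6823)
n_1 = (-0.8158, -0.5784)
n_2 = (+0.6196, -0.7849)
n_3 = (+0.8358, -0.5490)
n_4 = (+0.9518, -0.3067)
n_5 = (+0.9929, +0.1186)
n_6 = (+0.6263, +0.7796)
n_7 = (-0.1042, +0.9946)
  (0,1): δ = 101.64°  ·
  (0,2): δ = 8.68°  ✓
  (0,3): δ = 9.73°  ✓
  (0,4): δ = 25.16°  ·
  (0,5): δ = 49.83°  ·
  (0,6): δ = 94.25°  ·
  (0,7): δ = 139.01°  ·
  (1,2): δ = 87.05°  ·
  (1,3): δ = 68.64°  ·
  (1,4): δ = 53.20°  ·
  (1,5): δ = 28.53°  ·
  (1,6): δ = 15.89°  ✓
  (1,7): δ = 60.64°  ·
  (2,3): δ = 161.59°  ·
  (2,4): δ = 146.15°  ·
  (2,5): δ = 121.48°  ·
  (2,6): δ = 77.06°  ·
  (2,7): δ = 32.31°  ·
  (3,4): δ = 164.56°  ·
  (3,5): δ = 139.89°  ·
  (3,6): δ = 95.47°  ·
  (3,7): δ = 50.72°  ·
  (4,5): δ = 155.33°  ·
  (4,6): δ = 110.91°  ·
  (4,7): δ = 66.16°  ·
  (5,6): δ = 135.58°  ·
  (5,7): δ = 90.83°  ·
  (6,7): δ = 135.25°  ·
antipodal pairs: 3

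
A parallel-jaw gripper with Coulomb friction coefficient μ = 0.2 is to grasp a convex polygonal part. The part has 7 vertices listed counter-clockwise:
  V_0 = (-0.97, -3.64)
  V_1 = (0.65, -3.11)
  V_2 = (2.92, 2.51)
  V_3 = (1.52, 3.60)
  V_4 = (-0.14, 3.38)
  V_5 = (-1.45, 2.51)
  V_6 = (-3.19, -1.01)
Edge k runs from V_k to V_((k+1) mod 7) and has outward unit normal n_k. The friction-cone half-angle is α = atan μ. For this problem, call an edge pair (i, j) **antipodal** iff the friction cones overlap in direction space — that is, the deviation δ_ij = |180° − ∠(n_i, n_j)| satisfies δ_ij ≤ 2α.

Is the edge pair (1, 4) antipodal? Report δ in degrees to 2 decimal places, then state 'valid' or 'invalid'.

δ = 34.42°, invalid

α = atan 0.2 = 11.31°;  2α = 22.62°
edge 1: e_1 = (+2.27, +5.62);  n_1 = (+0.9272, -0.3745)
edge 4: e_4 = (-1.31, -0.87);  n_4 = (-0.5532, +0.8330)
∠(n_1, n_4) = 145.58°
δ = |180° − 145.58°| = 34.42°
34.42° > 2α = 22.62°  →  invalid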